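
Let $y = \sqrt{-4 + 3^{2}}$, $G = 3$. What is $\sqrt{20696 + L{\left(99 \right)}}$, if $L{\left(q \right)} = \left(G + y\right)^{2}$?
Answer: $\sqrt{20710 + 6 \sqrt{5}} \approx 143.96$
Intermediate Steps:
$y = \sqrt{5}$ ($y = \sqrt{-4 + 9} = \sqrt{5} \approx 2.2361$)
$L{\left(q \right)} = \left(3 + \sqrt{5}\right)^{2}$
$\sqrt{20696 + L{\left(99 \right)}} = \sqrt{20696 + \left(3 + \sqrt{5}\right)^{2}}$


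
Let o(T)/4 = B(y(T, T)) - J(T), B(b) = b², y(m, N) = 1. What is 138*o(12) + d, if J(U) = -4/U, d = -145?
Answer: 591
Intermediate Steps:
o(T) = 4 + 16/T (o(T) = 4*(1² - (-4)/T) = 4*(1 + 4/T) = 4 + 16/T)
138*o(12) + d = 138*(4 + 16/12) - 145 = 138*(4 + 16*(1/12)) - 145 = 138*(4 + 4/3) - 145 = 138*(16/3) - 145 = 736 - 145 = 591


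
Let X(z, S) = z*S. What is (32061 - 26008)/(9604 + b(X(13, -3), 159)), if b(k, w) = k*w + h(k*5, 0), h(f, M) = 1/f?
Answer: 1180335/663584 ≈ 1.7787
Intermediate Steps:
X(z, S) = S*z
b(k, w) = 1/(5*k) + k*w (b(k, w) = k*w + 1/(k*5) = k*w + 1/(5*k) = 1/(5*k) + k*w)
(32061 - 26008)/(9604 + b(X(13, -3), 159)) = (32061 - 26008)/(9604 + (1/(5*((-3*13))) - 3*13*159)) = 6053/(9604 + ((⅕)/(-39) - 39*159)) = 6053/(9604 + ((⅕)*(-1/39) - 6201)) = 6053/(9604 + (-1/195 - 6201)) = 6053/(9604 - 1209196/195) = 6053/(663584/195) = 6053*(195/663584) = 1180335/663584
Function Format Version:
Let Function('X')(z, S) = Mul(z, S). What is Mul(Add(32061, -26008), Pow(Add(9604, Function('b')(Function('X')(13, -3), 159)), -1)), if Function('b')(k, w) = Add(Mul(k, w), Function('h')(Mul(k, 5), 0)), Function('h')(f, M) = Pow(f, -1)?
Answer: Rational(1180335, 663584) ≈ 1.7787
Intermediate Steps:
Function('X')(z, S) = Mul(S, z)
Function('b')(k, w) = Add(Mul(Rational(1, 5), Pow(k, -1)), Mul(k, w)) (Function('b')(k, w) = Add(Mul(k, w), Pow(Mul(k, 5), -1)) = Add(Mul(k, w), Pow(Mul(5, k), -1)) = Add(Mul(k, w), Mul(Rational(1, 5), Pow(k, -1))) = Add(Mul(Rational(1, 5), Pow(k, -1)), Mul(k, w)))
Mul(Add(32061, -26008), Pow(Add(9604, Function('b')(Function('X')(13, -3), 159)), -1)) = Mul(Add(32061, -26008), Pow(Add(9604, Add(Mul(Rational(1, 5), Pow(Mul(-3, 13), -1)), Mul(Mul(-3, 13), 159))), -1)) = Mul(6053, Pow(Add(9604, Add(Mul(Rational(1, 5), Pow(-39, -1)), Mul(-39, 159))), -1)) = Mul(6053, Pow(Add(9604, Add(Mul(Rational(1, 5), Rational(-1, 39)), -6201)), -1)) = Mul(6053, Pow(Add(9604, Add(Rational(-1, 195), -6201)), -1)) = Mul(6053, Pow(Add(9604, Rational(-1209196, 195)), -1)) = Mul(6053, Pow(Rational(663584, 195), -1)) = Mul(6053, Rational(195, 663584)) = Rational(1180335, 663584)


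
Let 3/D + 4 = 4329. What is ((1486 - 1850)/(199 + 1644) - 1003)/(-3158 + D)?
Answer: 7996462225/25172333521 ≈ 0.31767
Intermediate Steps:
D = 3/4325 (D = 3/(-4 + 4329) = 3/4325 ≈ 0.00069364)
((1486 - 1850)/(199 + 1644) - 1003)/(-3158 + D) = ((1486 - 1850)/(199 + 1644) - 1003)/(-3158 + 3/4325) = (-364/1843 - 1003)/(-13658347/4325) = (-364*1/1843 - 1003)*(-4325/13658347) = (-364/1843 - 1003)*(-4325/13658347) = -1848893/1843*(-4325/13658347) = 7996462225/25172333521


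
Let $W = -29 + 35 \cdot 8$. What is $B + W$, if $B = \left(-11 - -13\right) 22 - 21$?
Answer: $274$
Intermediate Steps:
$W = 251$ ($W = -29 + 280 = 251$)
$B = 23$ ($B = \left(-11 + 13\right) 22 - 21 = 2 \cdot 22 - 21 = 44 - 21 = 23$)
$B + W = 23 + 251 = 274$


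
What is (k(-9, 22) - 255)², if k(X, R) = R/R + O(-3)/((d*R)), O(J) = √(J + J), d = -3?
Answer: (16764 + I*√6)²/4356 ≈ 64516.0 + 18.854*I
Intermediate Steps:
O(J) = √2*√J (O(J) = √(2*J) = √2*√J)
k(X, R) = 1 - I*√6/(3*R) (k(X, R) = R/R + (√2*√(-3))/((-3*R)) = 1 + (√2*(I*√3))*(-1/(3*R)) = 1 + (I*√6)*(-1/(3*R)) = 1 - I*√6/(3*R))
(k(-9, 22) - 255)² = ((22 - I*√6/3)/22 - 255)² = ((1 - I*√6/66) - 255)² = (-254 - I*√6/66)²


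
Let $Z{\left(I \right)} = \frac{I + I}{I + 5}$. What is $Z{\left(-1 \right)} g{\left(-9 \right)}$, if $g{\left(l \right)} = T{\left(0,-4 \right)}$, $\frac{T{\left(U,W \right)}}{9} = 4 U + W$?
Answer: $18$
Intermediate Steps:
$T{\left(U,W \right)} = 9 W + 36 U$ ($T{\left(U,W \right)} = 9 \left(4 U + W\right) = 9 \left(W + 4 U\right) = 9 W + 36 U$)
$g{\left(l \right)} = -36$ ($g{\left(l \right)} = 9 \left(-4\right) + 36 \cdot 0 = -36 + 0 = -36$)
$Z{\left(I \right)} = \frac{2 I}{5 + I}$
$Z{\left(-1 \right)} g{\left(-9 \right)} = 2 \left(-1\right) \frac{1}{5 - 1} \left(-36\right) = 2 \left(-1\right) \frac{1}{4} \left(-36\right) = \left(- \frac{1}{2}\right) \left(-36\right) = 18$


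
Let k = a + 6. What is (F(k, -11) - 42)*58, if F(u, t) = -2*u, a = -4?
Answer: -2668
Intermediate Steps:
k = 2 (k = -4 + 6 = 2)
(F(k, -11) - 42)*58 = (-2*2 - 42)*58 = (-4 - 42)*58 = -46*58 = -2668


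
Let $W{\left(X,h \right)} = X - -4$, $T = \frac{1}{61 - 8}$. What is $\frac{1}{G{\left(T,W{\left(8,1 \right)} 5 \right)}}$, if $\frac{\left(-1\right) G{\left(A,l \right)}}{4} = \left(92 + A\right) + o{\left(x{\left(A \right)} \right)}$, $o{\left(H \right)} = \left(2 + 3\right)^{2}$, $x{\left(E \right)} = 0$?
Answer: $- \frac{53}{24808} \approx -0.0021364$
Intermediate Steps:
$T = \frac{1}{53} \approx 0.018868$
$W{\left(X,h \right)} = 4 + X$ ($W{\left(X,h \right)} = X + 4 = 4 + X$)
$o{\left(H \right)} = 25$ ($o{\left(H \right)} = 5^{2} = 25$)
$G{\left(A,l \right)} = -468 - 4 A$ ($G{\left(A,l \right)} = - 4 \left(\left(92 + A\right) + 25\right) = - 4 \left(117 + A\right) = -468 - 4 A$)
$\frac{1}{G{\left(T,W{\left(8,1 \right)} 5 \right)}} = \frac{1}{-468 - \frac{4}{53}} = \frac{1}{- \frac{24808}{53}} = - \frac{53}{24808}$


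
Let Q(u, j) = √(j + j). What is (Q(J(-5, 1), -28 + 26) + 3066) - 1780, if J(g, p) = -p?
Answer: 1286 + 2*I ≈ 1286.0 + 2.0*I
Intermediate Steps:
Q(u, j) = √2*√j (Q(u, j) = √(2*j) = √2*√j)
(Q(J(-5, 1), -28 + 26) + 3066) - 1780 = (√2*√(-28 + 26) + 3066) - 1780 = (√2*√(-2) + 3066) - 1780 = (√2*(I*√2) + 3066) - 1780 = (2*I + 3066) - 1780 = (3066 + 2*I) - 1780 = 1286 + 2*I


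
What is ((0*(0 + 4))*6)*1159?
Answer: 0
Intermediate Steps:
((0*(0 + 4))*6)*1159 = ((0*4)*6)*1159 = (0*6)*1159 = 0*1159 = 0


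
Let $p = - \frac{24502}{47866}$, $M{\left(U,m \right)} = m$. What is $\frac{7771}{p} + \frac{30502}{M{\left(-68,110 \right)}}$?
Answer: $- \frac{10042243864}{673805} \approx -14904.0$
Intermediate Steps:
$p = - \frac{12251}{23933}$ ($p = \left(-24502\right) \frac{1}{47866} = - \frac{12251}{23933} \approx -0.51189$)
$\frac{7771}{p} + \frac{30502}{M{\left(-68,110 \right)}} = \frac{7771}{- \frac{12251}{23933}} + \frac{30502}{110} = 7771 \left(- \frac{23933}{12251}\right) + 30502 \cdot \frac{1}{110} = - \frac{185983343}{12251} + \frac{15251}{55} = - \frac{10042243864}{673805}$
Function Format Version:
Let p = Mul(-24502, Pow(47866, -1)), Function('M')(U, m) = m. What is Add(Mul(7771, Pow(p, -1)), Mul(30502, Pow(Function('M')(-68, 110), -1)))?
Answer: Rational(-10042243864, 673805) ≈ -14904.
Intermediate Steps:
p = Rational(-12251, 23933) (p = Mul(-24502, Rational(1, 47866)) = Rational(-12251, 23933) ≈ -0.51189)
Add(Mul(7771, Pow(p, -1)), Mul(30502, Pow(Function('M')(-68, 110), -1))) = Add(Mul(7771, Pow(Rational(-12251, 23933), -1)), Mul(30502, Pow(110, -1))) = Add(Mul(7771, Rational(-23933, 12251)), Mul(30502, Rational(1, 110))) = Add(Rational(-185983343, 12251), Rational(15251, 55)) = Rational(-10042243864, 673805)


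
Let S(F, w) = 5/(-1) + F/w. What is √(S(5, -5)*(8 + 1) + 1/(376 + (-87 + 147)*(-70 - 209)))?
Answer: I*√3615040787/8182 ≈ 7.3485*I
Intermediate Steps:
S(F, w) = -5 + F/w (S(F, w) = 5*(-1) + F/w = -5 + F/w)
√(S(5, -5)*(8 + 1) + 1/(376 + (-87 + 147)*(-70 - 209))) = √((-5 + 5/(-5))*(8 + 1) + 1/(376 + (-87 + 147)*(-70 - 209))) = √((-5 + 5*(-⅕))*9 + 1/(376 + 60*(-279))) = √((-5 - 1)*9 + 1/(376 - 16740)) = √(-6*9 + 1/(-16364)) = √(-54 - 1/16364) = √(-883657/16364) = I*√3615040787/8182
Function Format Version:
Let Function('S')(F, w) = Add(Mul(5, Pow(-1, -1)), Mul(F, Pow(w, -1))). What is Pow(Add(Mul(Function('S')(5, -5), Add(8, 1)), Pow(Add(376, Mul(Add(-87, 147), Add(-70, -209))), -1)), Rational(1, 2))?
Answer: Mul(Rational(1, 8182), I, Pow(3615040787, Rational(1, 2))) ≈ Mul(7.3485, I)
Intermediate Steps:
Function('S')(F, w) = Add(-5, Mul(F, Pow(w, -1))) (Function('S')(F, w) = Add(Mul(5, -1), Mul(F, Pow(w, -1))) = Add(-5, Mul(F, Pow(w, -1))))
Pow(Add(Mul(Function('S')(5, -5), Add(8, 1)), Pow(Add(376, Mul(Add(-87, 147), Add(-70, -209))), -1)), Rational(1, 2)) = Pow(Add(Mul(Add(-5, Mul(5, Pow(-5, -1))), Add(8, 1)), Pow(Add(376, Mul(Add(-87, 147), Add(-70, -209))), -1)), Rational(1, 2)) = Pow(Add(Mul(Add(-5, Mul(5, Rational(-1, 5))), 9), Pow(Add(376, Mul(60, -279)), -1)), Rational(1, 2)) = Pow(Add(Mul(Add(-5, -1), 9), Pow(Add(376, -16740), -1)), Rational(1, 2)) = Pow(Add(Mul(-6, 9), Pow(-16364, -1)), Rational(1, 2)) = Pow(Add(-54, Rational(-1, 16364)), Rational(1, 2)) = Pow(Rational(-883657, 16364), Rational(1, 2)) = Mul(Rational(1, 8182), I, Pow(3615040787, Rational(1, 2)))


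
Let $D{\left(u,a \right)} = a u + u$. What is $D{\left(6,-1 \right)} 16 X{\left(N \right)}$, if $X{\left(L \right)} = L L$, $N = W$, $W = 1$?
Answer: $0$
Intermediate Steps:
$N = 1$
$D{\left(u,a \right)} = u + a u$
$X{\left(L \right)} = L^{2}$
$D{\left(6,-1 \right)} 16 X{\left(N \right)} = 6 \left(1 - 1\right) 16 \cdot 1^{2} = 6 \cdot 0 \cdot 16 \cdot 1 = 0 \cdot 16 \cdot 1 = 0 \cdot 1 = 0$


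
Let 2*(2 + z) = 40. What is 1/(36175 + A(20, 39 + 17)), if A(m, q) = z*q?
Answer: 1/37183 ≈ 2.6894e-5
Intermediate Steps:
z = 18 (z = -2 + (½)*40 = -2 + 20 = 18)
A(m, q) = 18*q
1/(36175 + A(20, 39 + 17)) = 1/(36175 + 18*(39 + 17)) = 1/(36175 + 18*56) = 1/(36175 + 1008) = 1/37183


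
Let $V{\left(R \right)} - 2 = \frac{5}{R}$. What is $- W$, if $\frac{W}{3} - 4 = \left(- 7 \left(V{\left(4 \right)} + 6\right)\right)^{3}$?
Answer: $\frac{52121169}{64} \approx 8.1439 \cdot 10^{5}$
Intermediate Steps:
$V{\left(R \right)} = 2 + \frac{5}{R}$
$W = - \frac{52121169}{64}$ ($W = 12 + 3 \left(- 7 \left(\left(2 + \frac{5}{4}\right) + 6\right)\right)^{3} = 12 + 3 \left(- 7 \left(\frac{13}{4} + 6\right)\right)^{3} = 12 + 3 \left(\left(-7\right) \frac{37}{4}\right)^{3} = 12 + 3 \left(- \frac{259}{4}\right)^{3} = 12 + 3 \left(- \frac{17373979}{64}\right) = 12 - \frac{52121937}{64} = - \frac{52121169}{64} \approx -8.1439 \cdot 10^{5}$)
$- W = \left(-1\right) \left(- \frac{52121169}{64}\right) = \frac{52121169}{64}$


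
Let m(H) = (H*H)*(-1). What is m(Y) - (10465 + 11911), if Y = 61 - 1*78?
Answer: -22665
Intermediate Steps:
Y = -17 (Y = 61 - 78 = -17)
m(H) = -H**2 (m(H) = H**2*(-1) = -H**2)
m(Y) - (10465 + 11911) = -1*(-17)**2 - (10465 + 11911) = -1*289 - 1*22376 = -289 - 22376 = -22665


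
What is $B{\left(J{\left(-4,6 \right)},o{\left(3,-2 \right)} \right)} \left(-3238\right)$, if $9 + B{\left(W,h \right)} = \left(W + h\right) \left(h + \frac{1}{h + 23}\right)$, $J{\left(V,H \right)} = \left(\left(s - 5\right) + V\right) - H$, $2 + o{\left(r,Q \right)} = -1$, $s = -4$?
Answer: $- \frac{905021}{5} \approx -1.81 \cdot 10^{5}$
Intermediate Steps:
$o{\left(r,Q \right)} = -3$ ($o{\left(r,Q \right)} = -2 - 1 = -3$)
$J{\left(V,H \right)} = -9 + V - H$ ($J{\left(V,H \right)} = \left(\left(-4 - 5\right) + V\right) - H = \left(-9 + V\right) - H = -9 + V - H$)
$B{\left(W,h \right)} = -9 + \left(W + h\right) \left(h + \frac{1}{23 + h}\right)$ ($B{\left(W,h \right)} = -9 + \left(W + h\right) \left(h + \frac{1}{h + 23}\right) = -9 + \left(W + h\right) \left(h + \frac{1}{23 + h}\right)$)
$B{\left(J{\left(-4,6 \right)},o{\left(3,-2 \right)} \right)} \left(-3238\right) = \frac{-207 - 19 + \left(-3\right)^{3} - -24 + 23 \left(-3\right)^{2} + \left(-9 - 4 - 6\right) \left(-3\right)^{2} + 23 \left(-9 - 4 - 6\right) \left(-3\right)}{23 - 3} \left(-3238\right) = \frac{-207 - 19 - 27 + 24 + 23 \cdot 9 + \left(-9 - 4 - 6\right) 9 + 23 \left(-9 - 4 - 6\right) \left(-3\right)}{20} \left(-3238\right) = \frac{-207 - 19 - 27 + 24 + 207 - 171 + 23 \left(-19\right) \left(-3\right)}{20} \left(-3238\right) = \frac{-207 - 19 - 27 + 24 + 207 - 171 + 1311}{20} \left(-3238\right) = \frac{1}{20} \cdot 1118 \left(-3238\right) = \frac{559}{10} \left(-3238\right) = - \frac{905021}{5}$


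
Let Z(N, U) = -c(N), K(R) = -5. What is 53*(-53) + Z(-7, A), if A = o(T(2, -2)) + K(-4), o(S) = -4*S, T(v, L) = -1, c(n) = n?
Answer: -2802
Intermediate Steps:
A = -1 (A = -4*(-1) - 5 = 4 - 5 = -1)
Z(N, U) = -N
53*(-53) + Z(-7, A) = 53*(-53) - 1*(-7) = -2809 + 7 = -2802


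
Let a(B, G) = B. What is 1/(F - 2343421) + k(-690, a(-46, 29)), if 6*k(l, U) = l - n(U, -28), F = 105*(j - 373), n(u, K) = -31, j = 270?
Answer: -775720765/7062708 ≈ -109.83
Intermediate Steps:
F = -10815 (F = 105*(270 - 373) = 105*(-103) = -10815)
k(l, U) = 31/6 + l/6 (k(l, U) = (l - 1*(-31))/6 = (l + 31)/6 = (31 + l)/6 = 31/6 + l/6)
1/(F - 2343421) + k(-690, a(-46, 29)) = 1/(-10815 - 2343421) + (31/6 + (⅙)*(-690)) = 1/(-2354236) + (31/6 - 115) = -1/2354236 - 659/6 = -775720765/7062708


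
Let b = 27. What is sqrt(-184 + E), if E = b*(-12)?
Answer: 2*I*sqrt(127) ≈ 22.539*I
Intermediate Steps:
E = -324 (E = 27*(-12) = -324)
sqrt(-184 + E) = sqrt(-184 - 324) = sqrt(-508) = 2*I*sqrt(127)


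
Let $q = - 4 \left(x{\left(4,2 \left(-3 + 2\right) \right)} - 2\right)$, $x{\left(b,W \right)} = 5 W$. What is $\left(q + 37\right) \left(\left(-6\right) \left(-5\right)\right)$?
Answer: $2550$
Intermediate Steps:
$q = 48$ ($q = - 4 \left(5 \cdot 2 \left(-3 + 2\right) - 2\right) = - 4 \left(5 \cdot 2 \left(-1\right) - 2\right) = - 4 \left(5 \left(-2\right) - 2\right) = - 4 \left(-10 - 2\right) = \left(-4\right) \left(-12\right) = 48$)
$\left(q + 37\right) \left(\left(-6\right) \left(-5\right)\right) = \left(48 + 37\right) \left(\left(-6\right) \left(-5\right)\right) = 85 \cdot 30 = 2550$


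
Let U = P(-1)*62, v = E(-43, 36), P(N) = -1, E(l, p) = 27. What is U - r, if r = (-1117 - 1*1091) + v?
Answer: 2119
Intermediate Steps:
v = 27
r = -2181 (r = (-1117 - 1*1091) + 27 = (-1117 - 1091) + 27 = -2208 + 27 = -2181)
U = -62 (U = -1*62 = -62)
U - r = -62 - 1*(-2181) = -62 + 2181 = 2119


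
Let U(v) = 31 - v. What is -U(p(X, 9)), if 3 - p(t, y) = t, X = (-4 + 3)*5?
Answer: -23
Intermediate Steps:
X = -5 (X = -1*5 = -5)
p(t, y) = 3 - t
-U(p(X, 9)) = -(31 - (3 - 1*(-5))) = -(31 - (3 + 5)) = -(31 - 1*8) = -(31 - 8) = -1*23 = -23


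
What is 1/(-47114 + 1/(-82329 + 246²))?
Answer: -21813/1027697683 ≈ -2.1225e-5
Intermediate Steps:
1/(-47114 + 1/(-82329 + 246²)) = 1/(-47114 + 1/(-82329 + 60516)) = 1/(-47114 + 1/(-21813)) = 1/(-47114 - 1/21813) = 1/(-1027697683/21813) = -21813/1027697683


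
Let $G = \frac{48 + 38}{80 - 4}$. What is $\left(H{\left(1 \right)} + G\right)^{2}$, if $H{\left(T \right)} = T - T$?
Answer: $\frac{1849}{1444} \approx 1.2805$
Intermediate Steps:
$G = \frac{43}{38}$ ($G = \frac{86}{76} = 86 \cdot \frac{1}{76} = \frac{43}{38} \approx 1.1316$)
$H{\left(T \right)} = 0$
$\left(H{\left(1 \right)} + G\right)^{2} = \left(0 + \frac{43}{38}\right)^{2} = \left(\frac{43}{38}\right)^{2} = \frac{1849}{1444}$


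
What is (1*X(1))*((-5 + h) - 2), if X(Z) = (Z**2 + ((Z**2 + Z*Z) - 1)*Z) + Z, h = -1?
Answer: -24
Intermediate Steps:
X(Z) = Z + Z**2 + Z*(-1 + 2*Z**2) (X(Z) = (Z**2 + ((Z**2 + Z**2) - 1)*Z) + Z = (Z**2 + (2*Z**2 - 1)*Z) + Z = (Z**2 + (-1 + 2*Z**2)*Z) + Z = (Z**2 + Z*(-1 + 2*Z**2)) + Z = Z + Z**2 + Z*(-1 + 2*Z**2))
(1*X(1))*((-5 + h) - 2) = (1*(1**2*(1 + 2*1)))*((-5 - 1) - 2) = (1*(1*(1 + 2)))*(-6 - 2) = (1*(1*3))*(-8) = (1*3)*(-8) = 3*(-8) = -24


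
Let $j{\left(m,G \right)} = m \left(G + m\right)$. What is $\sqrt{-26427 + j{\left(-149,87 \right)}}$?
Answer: $i \sqrt{17189} \approx 131.11 i$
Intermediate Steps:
$\sqrt{-26427 + j{\left(-149,87 \right)}} = \sqrt{-26427 - 149 \left(87 - 149\right)} = \sqrt{-26427 - -9238} = \sqrt{-26427 + 9238} = \sqrt{-17189} = i \sqrt{17189}$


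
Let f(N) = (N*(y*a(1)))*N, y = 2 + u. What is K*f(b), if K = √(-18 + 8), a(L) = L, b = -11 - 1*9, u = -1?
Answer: 400*I*√10 ≈ 1264.9*I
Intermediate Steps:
y = 1 (y = 2 - 1 = 1)
b = -20 (b = -11 - 9 = -20)
f(N) = N² (f(N) = (N*(1*1))*N = (N*1)*N = N*N = N²)
K = I*√10 (K = √(-10) = I*√10 ≈ 3.1623*I)
K*f(b) = (I*√10)*(-20)² = (I*√10)*400 = 400*I*√10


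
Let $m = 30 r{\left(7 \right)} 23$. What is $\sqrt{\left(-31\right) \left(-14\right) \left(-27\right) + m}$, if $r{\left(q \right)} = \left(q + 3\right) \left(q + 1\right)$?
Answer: $\sqrt{43482} \approx 208.52$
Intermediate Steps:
$r{\left(q \right)} = \left(1 + q\right) \left(3 + q\right)$ ($r{\left(q \right)} = \left(3 + q\right) \left(1 + q\right) = \left(1 + q\right) \left(3 + q\right)$)
$m = 55200$ ($m = 30 \left(3 + 7^{2} + 4 \cdot 7\right) 23 = 30 \left(3 + 49 + 28\right) 23 = 30 \cdot 80 \cdot 23 = 2400 \cdot 23 = 55200$)
$\sqrt{\left(-31\right) \left(-14\right) \left(-27\right) + m} = \sqrt{\left(-31\right) \left(-14\right) \left(-27\right) + 55200} = \sqrt{434 \left(-27\right) + 55200} = \sqrt{-11718 + 55200} = \sqrt{43482}$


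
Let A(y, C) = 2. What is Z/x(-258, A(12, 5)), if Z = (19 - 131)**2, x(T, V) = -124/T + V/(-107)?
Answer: 21643104/797 ≈ 27156.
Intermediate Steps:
x(T, V) = -124/T - V/107 (x(T, V) = -124/T + V*(-1/107) = -124/T - V/107)
Z = 12544 (Z = (-112)**2 = 12544)
Z/x(-258, A(12, 5)) = 12544/(-124/(-258) - 1/107*2) = 12544/(-124*(-1/258) - 2/107) = 12544/(62/129 - 2/107) = 12544/(6376/13803) = 12544*(13803/6376) = 21643104/797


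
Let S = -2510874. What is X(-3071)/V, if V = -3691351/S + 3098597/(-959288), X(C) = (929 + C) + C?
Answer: 6278149607486328/2119558962845 ≈ 2962.0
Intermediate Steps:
X(C) = 929 + 2*C
V = -2119558962845/1204325648856 (V = -3691351/(-2510874) + 3098597/(-959288) = -3691351*(-1/2510874) + 3098597*(-1/959288) = 3691351/2510874 - 3098597/959288 = -2119558962845/1204325648856 ≈ -1.7600)
X(-3071)/V = (929 + 2*(-3071))/(-2119558962845/1204325648856) = (929 - 6142)*(-1204325648856/2119558962845) = -5213*(-1204325648856/2119558962845) = 6278149607486328/2119558962845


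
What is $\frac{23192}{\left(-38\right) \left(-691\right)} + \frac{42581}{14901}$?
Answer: $\frac{731837945}{195635229} \approx 3.7408$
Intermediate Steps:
$\frac{23192}{\left(-38\right) \left(-691\right)} + \frac{42581}{14901} = \frac{23192}{26258} + 42581 \cdot \frac{1}{14901} = 23192 \cdot \frac{1}{26258} + \frac{42581}{14901} = \frac{11596}{13129} + \frac{42581}{14901} = \frac{731837945}{195635229}$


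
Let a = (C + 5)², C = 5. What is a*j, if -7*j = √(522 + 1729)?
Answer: -100*√2251/7 ≈ -677.78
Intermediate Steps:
a = 100 (a = (5 + 5)² = 10² = 100)
j = -√2251/7 (j = -√(522 + 1729)/7 = -√2251/7 ≈ -6.7778)
a*j = 100*(-√2251/7) = -100*√2251/7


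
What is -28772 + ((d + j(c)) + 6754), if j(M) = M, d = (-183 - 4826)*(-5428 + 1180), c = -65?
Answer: 21256149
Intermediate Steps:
d = 21278232 (d = -5009*(-4248) = 21278232)
-28772 + ((d + j(c)) + 6754) = -28772 + ((21278232 - 65) + 6754) = -28772 + (21278167 + 6754) = -28772 + 21284921 = 21256149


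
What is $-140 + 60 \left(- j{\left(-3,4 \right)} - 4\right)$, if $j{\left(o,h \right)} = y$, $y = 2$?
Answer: $-500$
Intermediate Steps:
$j{\left(o,h \right)} = 2$
$-140 + 60 \left(- j{\left(-3,4 \right)} - 4\right) = -140 + 60 \left(\left(-1\right) 2 - 4\right) = -140 + 60 \left(-2 - 4\right) = -140 + 60 \left(-6\right) = -140 - 360 = -500$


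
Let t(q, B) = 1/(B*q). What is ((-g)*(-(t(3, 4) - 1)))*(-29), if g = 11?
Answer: 3509/12 ≈ 292.42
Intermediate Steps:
t(q, B) = 1/(B*q)
((-g)*(-(t(3, 4) - 1)))*(-29) = ((-1*11)*(-(1/(4*3) - 1)))*(-29) = -(-11)*((1/4)*(1/3) - 1)*(-29) = -(-11)*(1/12 - 1)*(-29) = -(-11)*(-11)/12*(-29) = -11*11/12*(-29) = -121/12*(-29) = 3509/12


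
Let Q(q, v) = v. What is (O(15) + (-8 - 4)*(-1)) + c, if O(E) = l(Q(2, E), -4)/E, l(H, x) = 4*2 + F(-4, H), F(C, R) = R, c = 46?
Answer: 893/15 ≈ 59.533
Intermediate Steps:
l(H, x) = 8 + H (l(H, x) = 4*2 + H = 8 + H)
O(E) = (8 + E)/E
(O(15) + (-8 - 4)*(-1)) + c = ((8 + 15)/15 + (-8 - 4)*(-1)) + 46 = ((1/15)*23 - 12*(-1)) + 46 = (23/15 + 12) + 46 = 203/15 + 46 = 893/15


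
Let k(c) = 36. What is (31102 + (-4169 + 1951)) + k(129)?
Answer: 28920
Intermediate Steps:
(31102 + (-4169 + 1951)) + k(129) = (31102 + (-4169 + 1951)) + 36 = (31102 - 2218) + 36 = 28884 + 36 = 28920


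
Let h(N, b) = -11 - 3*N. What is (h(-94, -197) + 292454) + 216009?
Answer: 508734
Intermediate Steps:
(h(-94, -197) + 292454) + 216009 = ((-11 - 3*(-94)) + 292454) + 216009 = ((-11 + 282) + 292454) + 216009 = (271 + 292454) + 216009 = 292725 + 216009 = 508734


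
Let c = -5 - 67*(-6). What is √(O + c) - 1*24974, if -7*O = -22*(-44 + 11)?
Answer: -24974 + √14371/7 ≈ -24957.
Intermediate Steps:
O = -726/7 (O = -(-22)*(-44 + 11)/7 = -(-22)*(-33)/7 = -⅐*726 = -726/7 ≈ -103.71)
c = 397 (c = -5 + 402 = 397)
√(O + c) - 1*24974 = √(-726/7 + 397) - 1*24974 = √(2053/7) - 24974 = √14371/7 - 24974 = -24974 + √14371/7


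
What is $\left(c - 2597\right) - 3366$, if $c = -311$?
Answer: $-6274$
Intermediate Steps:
$\left(c - 2597\right) - 3366 = \left(-311 - 2597\right) - 3366 = -2908 - 3366 = -6274$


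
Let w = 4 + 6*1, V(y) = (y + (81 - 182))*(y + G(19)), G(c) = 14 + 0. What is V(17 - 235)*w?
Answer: 650760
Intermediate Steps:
G(c) = 14
V(y) = (-101 + y)*(14 + y) (V(y) = (y + (81 - 182))*(y + 14) = (y - 101)*(14 + y) = (-101 + y)*(14 + y))
w = 10 (w = 4 + 6 = 10)
V(17 - 235)*w = (-1414 + (17 - 235)**2 - 87*(17 - 235))*10 = (-1414 + (-218)**2 - 87*(-218))*10 = (-1414 + 47524 + 18966)*10 = 65076*10 = 650760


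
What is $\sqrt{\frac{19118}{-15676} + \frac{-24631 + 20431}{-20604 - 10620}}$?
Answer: $\frac{3 i \sqrt{12536494594438}}{10197238} \approx 1.0417 i$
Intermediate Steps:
$\sqrt{\frac{19118}{-15676} + \frac{-24631 + 20431}{-20604 - 10620}} = \sqrt{19118 \left(- \frac{1}{15676}\right) - \frac{4200}{-31224}} = \sqrt{- \frac{9559}{7838} - - \frac{175}{1301}} = \sqrt{- \frac{9559}{7838} + \frac{175}{1301}} = \sqrt{- \frac{11064609}{10197238}} = \frac{3 i \sqrt{12536494594438}}{10197238}$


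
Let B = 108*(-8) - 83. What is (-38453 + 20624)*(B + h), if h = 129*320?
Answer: -719097057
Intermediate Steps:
h = 41280
B = -947 (B = -864 - 83 = -947)
(-38453 + 20624)*(B + h) = (-38453 + 20624)*(-947 + 41280) = -17829*40333 = -719097057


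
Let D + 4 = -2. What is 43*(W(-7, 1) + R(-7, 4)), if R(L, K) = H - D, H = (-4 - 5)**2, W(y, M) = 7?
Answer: 4042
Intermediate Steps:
D = -6 (D = -4 - 2 = -6)
H = 81 (H = (-9)**2 = 81)
R(L, K) = 87 (R(L, K) = 81 - 1*(-6) = 81 + 6 = 87)
43*(W(-7, 1) + R(-7, 4)) = 43*(7 + 87) = 43*94 = 4042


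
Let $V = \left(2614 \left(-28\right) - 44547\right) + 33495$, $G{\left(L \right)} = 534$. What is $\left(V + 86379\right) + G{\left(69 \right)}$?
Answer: $2669$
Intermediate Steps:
$V = -84244$ ($V = \left(-73192 - 44547\right) + 33495 = -117739 + 33495 = -84244$)
$\left(V + 86379\right) + G{\left(69 \right)} = \left(-84244 + 86379\right) + 534 = 2135 + 534 = 2669$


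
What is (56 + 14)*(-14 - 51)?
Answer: -4550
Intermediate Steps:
(56 + 14)*(-14 - 51) = 70*(-65) = -4550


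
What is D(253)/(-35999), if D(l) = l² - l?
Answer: -63756/35999 ≈ -1.7710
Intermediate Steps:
D(253)/(-35999) = (253*(-1 + 253))/(-35999) = (253*252)*(-1/35999) = 63756*(-1/35999) = -63756/35999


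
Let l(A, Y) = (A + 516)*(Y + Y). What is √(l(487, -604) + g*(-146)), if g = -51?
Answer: I*√1204178 ≈ 1097.3*I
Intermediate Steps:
l(A, Y) = 2*Y*(516 + A) (l(A, Y) = (516 + A)*(2*Y) = 2*Y*(516 + A))
√(l(487, -604) + g*(-146)) = √(2*(-604)*(516 + 487) - 51*(-146)) = √(2*(-604)*1003 + 7446) = √(-1211624 + 7446) = √(-1204178) = I*√1204178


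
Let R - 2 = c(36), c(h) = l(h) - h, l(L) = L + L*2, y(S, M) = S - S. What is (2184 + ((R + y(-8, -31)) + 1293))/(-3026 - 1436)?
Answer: -3551/4462 ≈ -0.79583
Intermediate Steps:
y(S, M) = 0
l(L) = 3*L (l(L) = L + 2*L = 3*L)
c(h) = 2*h (c(h) = 3*h - h = 2*h)
R = 74 (R = 2 + 2*36 = 2 + 72 = 74)
(2184 + ((R + y(-8, -31)) + 1293))/(-3026 - 1436) = (2184 + ((74 + 0) + 1293))/(-3026 - 1436) = (2184 + (74 + 1293))/(-4462) = (2184 + 1367)*(-1/4462) = 3551*(-1/4462) = -3551/4462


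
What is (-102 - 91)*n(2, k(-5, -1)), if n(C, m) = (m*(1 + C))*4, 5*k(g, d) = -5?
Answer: 2316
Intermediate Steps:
k(g, d) = -1 (k(g, d) = (1/5)*(-5) = -1)
n(C, m) = 4*m*(1 + C)
(-102 - 91)*n(2, k(-5, -1)) = (-102 - 91)*(4*(-1)*(1 + 2)) = -772*(-1)*3 = -193*(-12) = 2316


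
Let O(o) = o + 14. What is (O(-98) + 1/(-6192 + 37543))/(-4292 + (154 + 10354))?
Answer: -2633483/194877816 ≈ -0.013514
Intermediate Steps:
O(o) = 14 + o
(O(-98) + 1/(-6192 + 37543))/(-4292 + (154 + 10354)) = ((14 - 98) + 1/(-6192 + 37543))/(-4292 + (154 + 10354)) = (-84 + 1/31351)/(-4292 + 10508) = (-84 + 1/31351)/6216 = -2633483/31351*1/6216 = -2633483/194877816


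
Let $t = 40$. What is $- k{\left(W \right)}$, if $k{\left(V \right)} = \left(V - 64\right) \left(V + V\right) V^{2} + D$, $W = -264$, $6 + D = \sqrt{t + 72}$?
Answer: $-12070232058 - 4 \sqrt{7} \approx -1.207 \cdot 10^{10}$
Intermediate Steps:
$D = -6 + 4 \sqrt{7}$ ($D = -6 + \sqrt{40 + 72} = -6 + \sqrt{112} = -6 + 4 \sqrt{7} \approx 4.583$)
$k{\left(V \right)} = -6 + 4 \sqrt{7} + 2 V^{3} \left(-64 + V\right)$ ($k{\left(V \right)} = \left(V - 64\right) \left(V + V\right) V^{2} - \left(6 - 4 \sqrt{7}\right) = \left(-64 + V\right) 2 V V^{2} - \left(6 - 4 \sqrt{7}\right) = 2 V \left(-64 + V\right) V^{2} - \left(6 - 4 \sqrt{7}\right) = 2 V^{3} \left(-64 + V\right) - \left(6 - 4 \sqrt{7}\right) = -6 + 4 \sqrt{7} + 2 V^{3} \left(-64 + V\right)$)
$- k{\left(W \right)} = - (-6 - 128 \left(-264\right)^{3} + 2 \left(-264\right)^{4} + 4 \sqrt{7}) = - (-6 - -2355167232 + 2 \cdot 4857532416 + 4 \sqrt{7}) = - (-6 + 2355167232 + 9715064832 + 4 \sqrt{7}) = - (12070232058 + 4 \sqrt{7}) = -12070232058 - 4 \sqrt{7}$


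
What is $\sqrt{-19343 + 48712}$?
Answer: $\sqrt{29369} \approx 171.37$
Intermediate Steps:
$\sqrt{-19343 + 48712} = \sqrt{29369}$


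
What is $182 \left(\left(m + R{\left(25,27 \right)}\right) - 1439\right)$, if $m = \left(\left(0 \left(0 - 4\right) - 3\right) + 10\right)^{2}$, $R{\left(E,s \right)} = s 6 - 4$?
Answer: $-224224$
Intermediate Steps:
$R{\left(E,s \right)} = -4 + 6 s$ ($R{\left(E,s \right)} = 6 s - 4 = -4 + 6 s$)
$m = 49$ ($m = \left(\left(0 \left(-4\right) - 3\right) + 10\right)^{2} = \left(\left(0 - 3\right) + 10\right)^{2} = \left(-3 + 10\right)^{2} = 7^{2} = 49$)
$182 \left(\left(m + R{\left(25,27 \right)}\right) - 1439\right) = 182 \left(\left(49 + \left(-4 + 6 \cdot 27\right)\right) - 1439\right) = 182 \left(\left(49 + \left(-4 + 162\right)\right) - 1439\right) = 182 \left(\left(49 + 158\right) - 1439\right) = 182 \left(207 - 1439\right) = 182 \left(-1232\right) = -224224$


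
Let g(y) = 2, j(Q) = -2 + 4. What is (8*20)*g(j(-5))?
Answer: 320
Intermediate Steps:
j(Q) = 2
(8*20)*g(j(-5)) = (8*20)*2 = 160*2 = 320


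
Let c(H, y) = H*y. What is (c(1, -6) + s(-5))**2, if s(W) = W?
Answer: 121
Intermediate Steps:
(c(1, -6) + s(-5))**2 = (1*(-6) - 5)**2 = (-6 - 5)**2 = (-11)**2 = 121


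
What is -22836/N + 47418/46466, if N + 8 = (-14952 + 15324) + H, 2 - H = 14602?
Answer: 31002504/11812321 ≈ 2.6246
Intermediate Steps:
H = -14600 (H = 2 - 1*14602 = 2 - 14602 = -14600)
N = -14236 (N = -8 + ((-14952 + 15324) - 14600) = -8 + (372 - 14600) = -8 - 14228 = -14236)
-22836/N + 47418/46466 = -22836/(-14236) + 47418/46466 = -22836*(-1/14236) + 47418*(1/46466) = 5709/3559 + 3387/3319 = 31002504/11812321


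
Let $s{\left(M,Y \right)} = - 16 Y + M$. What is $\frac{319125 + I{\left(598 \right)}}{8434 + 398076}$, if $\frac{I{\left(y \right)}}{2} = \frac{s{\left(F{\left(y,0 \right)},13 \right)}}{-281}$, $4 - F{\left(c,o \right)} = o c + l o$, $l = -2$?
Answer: $\frac{6898041}{8786870} \approx 0.78504$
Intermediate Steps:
$F{\left(c,o \right)} = 4 + 2 o - c o$ ($F{\left(c,o \right)} = 4 - \left(o c - 2 o\right) = 4 - \left(c o - 2 o\right) = 4 - \left(- 2 o + c o\right) = 4 + 2 o - c o$)
$s{\left(M,Y \right)} = M - 16 Y$
$I{\left(y \right)} = \frac{408}{281}$ ($I{\left(y \right)} = 2 \frac{\left(4 + 2 \cdot 0 - y 0\right) - 208}{-281} = 2 \left(\left(4 + 0 + 0\right) - 208\right) \left(- \frac{1}{281}\right) = 2 \left(4 - 208\right) \left(- \frac{1}{281}\right) = 2 \left(\left(-204\right) \left(- \frac{1}{281}\right)\right) = 2 \cdot \frac{204}{281} = \frac{408}{281}$)
$\frac{319125 + I{\left(598 \right)}}{8434 + 398076} = \frac{319125 + \frac{408}{281}}{8434 + 398076} = \frac{89674533}{281 \cdot 406510} = \frac{89674533}{281} \cdot \frac{1}{406510} = \frac{6898041}{8786870}$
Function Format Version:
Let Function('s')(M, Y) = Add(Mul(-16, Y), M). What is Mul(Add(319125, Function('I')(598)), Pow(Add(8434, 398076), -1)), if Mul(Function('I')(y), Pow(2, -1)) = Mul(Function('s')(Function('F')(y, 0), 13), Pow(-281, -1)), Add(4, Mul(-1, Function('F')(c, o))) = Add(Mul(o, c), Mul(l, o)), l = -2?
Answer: Rational(6898041, 8786870) ≈ 0.78504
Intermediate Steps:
Function('F')(c, o) = Add(4, Mul(2, o), Mul(-1, c, o)) (Function('F')(c, o) = Add(4, Mul(-1, Add(Mul(o, c), Mul(-2, o)))) = Add(4, Mul(-1, Add(Mul(c, o), Mul(-2, o)))) = Add(4, Mul(-1, Add(Mul(-2, o), Mul(c, o)))) = Add(4, Add(Mul(2, o), Mul(-1, c, o))) = Add(4, Mul(2, o), Mul(-1, c, o)))
Function('s')(M, Y) = Add(M, Mul(-16, Y))
Function('I')(y) = Rational(408, 281) (Function('I')(y) = Mul(2, Mul(Add(Add(4, Mul(2, 0), Mul(-1, y, 0)), Mul(-16, 13)), Pow(-281, -1))) = Mul(2, Mul(Add(Add(4, 0, 0), -208), Rational(-1, 281))) = Mul(2, Mul(Add(4, -208), Rational(-1, 281))) = Mul(2, Mul(-204, Rational(-1, 281))) = Mul(2, Rational(204, 281)) = Rational(408, 281))
Mul(Add(319125, Function('I')(598)), Pow(Add(8434, 398076), -1)) = Mul(Add(319125, Rational(408, 281)), Pow(Add(8434, 398076), -1)) = Mul(Rational(89674533, 281), Pow(406510, -1)) = Mul(Rational(89674533, 281), Rational(1, 406510)) = Rational(6898041, 8786870)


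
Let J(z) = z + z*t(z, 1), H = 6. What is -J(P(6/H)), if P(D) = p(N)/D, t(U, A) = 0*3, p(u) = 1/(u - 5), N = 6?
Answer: -1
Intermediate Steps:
p(u) = 1/(-5 + u)
t(U, A) = 0
P(D) = 1/D (P(D) = 1/((-5 + 6)*D) = 1/(1*D) = 1/D)
J(z) = z (J(z) = z + z*0 = z + 0 = z)
-J(P(6/H)) = -1/(6/6) = -1/(6*(1/6)) = -1/1 = -1*1 = -1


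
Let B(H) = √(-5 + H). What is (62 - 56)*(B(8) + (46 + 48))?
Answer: 564 + 6*√3 ≈ 574.39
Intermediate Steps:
(62 - 56)*(B(8) + (46 + 48)) = (62 - 56)*(√(-5 + 8) + (46 + 48)) = 6*(√3 + 94) = 6*(94 + √3) = 564 + 6*√3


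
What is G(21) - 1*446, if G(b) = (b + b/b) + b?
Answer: -403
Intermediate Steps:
G(b) = 1 + 2*b (G(b) = (b + 1) + b = (1 + b) + b = 1 + 2*b)
G(21) - 1*446 = (1 + 2*21) - 1*446 = (1 + 42) - 446 = 43 - 446 = -403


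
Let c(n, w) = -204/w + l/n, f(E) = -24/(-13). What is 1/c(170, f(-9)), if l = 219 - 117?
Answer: -10/1099 ≈ -0.0090992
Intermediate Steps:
l = 102
f(E) = 24/13 (f(E) = -24*(-1/13) = 24/13)
c(n, w) = -204/w + 102/n
1/c(170, f(-9)) = 1/(-204/24/13 + 102/170) = 1/(-204*13/24 + 102*(1/170)) = 1/(-221/2 + ⅗) = 1/(-1099/10) = -10/1099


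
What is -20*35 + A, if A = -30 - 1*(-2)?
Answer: -728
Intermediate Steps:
A = -28 (A = -30 + 2 = -28)
-20*35 + A = -20*35 - 28 = -700 - 28 = -728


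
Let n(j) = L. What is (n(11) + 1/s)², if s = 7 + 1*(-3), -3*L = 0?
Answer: 1/16 ≈ 0.062500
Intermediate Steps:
L = 0 (L = -⅓*0 = 0)
n(j) = 0
s = 4 (s = 7 - 3 = 4)
(n(11) + 1/s)² = (0 + 1/4)² = (0 + ¼)² = (¼)² = 1/16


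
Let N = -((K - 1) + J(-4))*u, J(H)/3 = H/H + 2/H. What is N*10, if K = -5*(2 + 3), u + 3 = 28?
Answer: 6125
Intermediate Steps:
u = 25 (u = -3 + 28 = 25)
K = -25 (K = -5*5 = -25)
J(H) = 3 + 6/H (J(H) = 3*(H/H + 2/H) = 3*(1 + 2/H) = 3 + 6/H)
N = 1225/2 (N = -((-25 - 1) + (3 + 6/(-4)))*25 = -(-26 + (3 + 6*(-¼)))*25 = -(-26 + (3 - 3/2))*25 = -(-26 + 3/2)*25 = -(-49)*25/2 = -1*(-1225/2) = 1225/2 ≈ 612.50)
N*10 = (1225/2)*10 = 6125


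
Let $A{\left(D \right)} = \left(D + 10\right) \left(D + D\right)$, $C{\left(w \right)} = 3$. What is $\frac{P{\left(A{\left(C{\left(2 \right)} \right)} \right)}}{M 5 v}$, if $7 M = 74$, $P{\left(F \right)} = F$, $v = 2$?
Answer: $\frac{273}{370} \approx 0.73784$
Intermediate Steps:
$A{\left(D \right)} = 2 D \left(10 + D\right)$ ($A{\left(D \right)} = \left(10 + D\right) 2 D = 2 D \left(10 + D\right)$)
$M = \frac{74}{7}$ ($M = \frac{1}{7} \cdot 74 = \frac{74}{7} \approx 10.571$)
$\frac{P{\left(A{\left(C{\left(2 \right)} \right)} \right)}}{M 5 v} = \frac{2 \cdot 3 \left(10 + 3\right)}{\frac{74}{7} \cdot 5 \cdot 2} = \frac{2 \cdot 3 \cdot 13}{\frac{74}{7} \cdot 10} = \frac{78}{\frac{740}{7}} = 78 \cdot \frac{7}{740} = \frac{273}{370}$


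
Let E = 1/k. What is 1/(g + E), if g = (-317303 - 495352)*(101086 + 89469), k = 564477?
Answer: -564477/87412353128971424 ≈ -6.4576e-12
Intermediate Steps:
g = -154855473525 (g = -812655*190555 = -154855473525)
E = 1/564477 ≈ 1.7716e-6
1/(g + E) = 1/(-154855473525 + 1/564477) = 1/(-87412353128971424/564477) = -564477/87412353128971424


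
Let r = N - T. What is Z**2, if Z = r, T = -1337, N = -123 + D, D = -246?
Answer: 937024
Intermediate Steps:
N = -369 (N = -123 - 246 = -369)
r = 968 (r = -369 - 1*(-1337) = -369 + 1337 = 968)
Z = 968
Z**2 = 968**2 = 937024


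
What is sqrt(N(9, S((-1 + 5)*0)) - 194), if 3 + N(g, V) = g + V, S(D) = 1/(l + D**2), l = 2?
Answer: 5*I*sqrt(30)/2 ≈ 13.693*I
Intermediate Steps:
S(D) = 1/(2 + D**2)
N(g, V) = -3 + V + g (N(g, V) = -3 + (g + V) = -3 + (V + g) = -3 + V + g)
sqrt(N(9, S((-1 + 5)*0)) - 194) = sqrt((-3 + 1/(2 + ((-1 + 5)*0)**2) + 9) - 194) = sqrt((-3 + 1/(2 + (4*0)**2) + 9) - 194) = sqrt((-3 + 1/(2 + 0**2) + 9) - 194) = sqrt((-3 + 1/(2 + 0) + 9) - 194) = sqrt((-3 + 1/2 + 9) - 194) = sqrt(13/2 - 194) = sqrt(-375/2) = 5*I*sqrt(30)/2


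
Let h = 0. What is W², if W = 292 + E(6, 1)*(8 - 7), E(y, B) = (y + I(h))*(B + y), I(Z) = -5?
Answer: 89401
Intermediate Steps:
E(y, B) = (-5 + y)*(B + y) (E(y, B) = (y - 5)*(B + y) = (-5 + y)*(B + y))
W = 299 (W = 292 + (6² - 5*1 - 5*6 + 1*6)*(8 - 7) = 292 + (36 - 5 - 30 + 6)*1 = 292 + 7*1 = 292 + 7 = 299)
W² = 299² = 89401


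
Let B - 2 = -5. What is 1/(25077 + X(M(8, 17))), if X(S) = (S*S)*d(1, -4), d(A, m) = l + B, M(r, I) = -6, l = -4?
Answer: 1/24825 ≈ 4.0282e-5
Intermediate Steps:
B = -3 (B = 2 - 5 = -3)
d(A, m) = -7 (d(A, m) = -4 - 3 = -7)
X(S) = -7*S² (X(S) = (S*S)*(-7) = S²*(-7) = -7*S²)
1/(25077 + X(M(8, 17))) = 1/(25077 - 7*(-6)²) = 1/(25077 - 7*36) = 1/(25077 - 252) = 1/24825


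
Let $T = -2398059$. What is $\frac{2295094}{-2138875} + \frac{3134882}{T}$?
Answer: $- \frac{12208891560296}{5129148443625} \approx -2.3803$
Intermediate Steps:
$\frac{2295094}{-2138875} + \frac{3134882}{T} = \frac{2295094}{-2138875} + \frac{3134882}{-2398059} = 2295094 \left(- \frac{1}{2138875}\right) + 3134882 \left(- \frac{1}{2398059}\right) = - \frac{2295094}{2138875} - \frac{3134882}{2398059} = - \frac{12208891560296}{5129148443625}$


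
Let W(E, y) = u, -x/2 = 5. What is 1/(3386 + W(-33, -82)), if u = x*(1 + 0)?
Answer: 1/3376 ≈ 0.00029621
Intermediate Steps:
x = -10 (x = -2*5 = -10)
u = -10 (u = -10*(1 + 0) = -10*1 = -10)
W(E, y) = -10
1/(3386 + W(-33, -82)) = 1/(3386 - 10) = 1/3376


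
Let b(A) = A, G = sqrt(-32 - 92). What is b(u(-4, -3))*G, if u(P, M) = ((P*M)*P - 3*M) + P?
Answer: -86*I*sqrt(31) ≈ -478.83*I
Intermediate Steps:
u(P, M) = P - 3*M + M*P**2 (u(P, M) = ((M*P)*P - 3*M) + P = (M*P**2 - 3*M) + P = (-3*M + M*P**2) + P = P - 3*M + M*P**2)
G = 2*I*sqrt(31) (G = sqrt(-124) = 2*I*sqrt(31) ≈ 11.136*I)
b(u(-4, -3))*G = (-4 - 3*(-3) - 3*(-4)**2)*(2*I*sqrt(31)) = (-4 + 9 - 3*16)*(2*I*sqrt(31)) = (-4 + 9 - 48)*(2*I*sqrt(31)) = -86*I*sqrt(31)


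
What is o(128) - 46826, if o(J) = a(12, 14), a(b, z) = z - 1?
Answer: -46813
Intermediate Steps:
a(b, z) = -1 + z
o(J) = 13 (o(J) = -1 + 14 = 13)
o(128) - 46826 = 13 - 46826 = -46813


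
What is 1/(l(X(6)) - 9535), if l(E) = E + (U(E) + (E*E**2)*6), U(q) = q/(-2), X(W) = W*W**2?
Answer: 1/60456749 ≈ 1.6541e-8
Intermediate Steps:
X(W) = W**3
U(q) = -q/2 (U(q) = q*(-1/2) = -q/2)
l(E) = E/2 + 6*E**3 (l(E) = E + (-E/2 + (E*E**2)*6) = E + (-E/2 + E**3*6) = E + (-E/2 + 6*E**3) = E + (6*E**3 - E/2) = E/2 + 6*E**3)
1/(l(X(6)) - 9535) = 1/(((1/2)*6**3 + 6*(6**3)**3) - 9535) = 1/(((1/2)*216 + 6*216**3) - 9535) = 1/((108 + 6*10077696) - 9535) = 1/((108 + 60466176) - 9535) = 1/(60466284 - 9535) = 1/60456749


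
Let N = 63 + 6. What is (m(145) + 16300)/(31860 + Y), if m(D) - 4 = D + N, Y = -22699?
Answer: 16518/9161 ≈ 1.8031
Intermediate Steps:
N = 69
m(D) = 73 + D (m(D) = 4 + (D + 69) = 4 + (69 + D) = 73 + D)
(m(145) + 16300)/(31860 + Y) = ((73 + 145) + 16300)/(31860 - 22699) = (218 + 16300)/9161 = 16518*(1/9161) = 16518/9161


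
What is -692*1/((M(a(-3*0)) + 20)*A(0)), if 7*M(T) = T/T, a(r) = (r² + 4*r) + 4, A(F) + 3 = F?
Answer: 4844/423 ≈ 11.452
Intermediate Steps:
A(F) = -3 + F
a(r) = 4 + r² + 4*r
M(T) = ⅐ (M(T) = (T/T)/7 = (⅐)*1 = ⅐)
-692*1/((M(a(-3*0)) + 20)*A(0)) = -692*1/((-3 + 0)*(⅐ + 20)) = -692/((141/7)*(-3)) = -692/(-423/7) = -692*(-7/423) = 4844/423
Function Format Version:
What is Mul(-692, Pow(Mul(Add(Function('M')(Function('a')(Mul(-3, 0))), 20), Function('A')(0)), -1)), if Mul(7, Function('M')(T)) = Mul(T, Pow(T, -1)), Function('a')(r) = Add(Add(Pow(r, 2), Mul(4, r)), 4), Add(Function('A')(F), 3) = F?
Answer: Rational(4844, 423) ≈ 11.452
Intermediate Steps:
Function('A')(F) = Add(-3, F)
Function('a')(r) = Add(4, Pow(r, 2), Mul(4, r))
Function('M')(T) = Rational(1, 7) (Function('M')(T) = Mul(Rational(1, 7), Mul(T, Pow(T, -1))) = Mul(Rational(1, 7), 1) = Rational(1, 7))
Mul(-692, Pow(Mul(Add(Function('M')(Function('a')(Mul(-3, 0))), 20), Function('A')(0)), -1)) = Mul(-692, Pow(Mul(Add(Rational(1, 7), 20), Add(-3, 0)), -1)) = Mul(-692, Pow(Mul(Rational(141, 7), -3), -1)) = Mul(-692, Pow(Rational(-423, 7), -1)) = Mul(-692, Rational(-7, 423)) = Rational(4844, 423)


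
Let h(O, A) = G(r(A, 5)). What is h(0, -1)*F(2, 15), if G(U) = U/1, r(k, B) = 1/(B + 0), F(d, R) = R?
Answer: 3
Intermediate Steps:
r(k, B) = 1/B
G(U) = U (G(U) = U*1 = U)
h(O, A) = ⅕ (h(O, A) = 1/5 = ⅕)
h(0, -1)*F(2, 15) = (⅕)*15 = 3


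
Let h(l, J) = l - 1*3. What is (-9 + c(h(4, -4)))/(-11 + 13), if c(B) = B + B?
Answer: -7/2 ≈ -3.5000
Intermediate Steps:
h(l, J) = -3 + l (h(l, J) = l - 3 = -3 + l)
c(B) = 2*B
(-9 + c(h(4, -4)))/(-11 + 13) = (-9 + 2*(-3 + 4))/(-11 + 13) = (-9 + 2*1)/2 = (-9 + 2)/2 = (1/2)*(-7) = -7/2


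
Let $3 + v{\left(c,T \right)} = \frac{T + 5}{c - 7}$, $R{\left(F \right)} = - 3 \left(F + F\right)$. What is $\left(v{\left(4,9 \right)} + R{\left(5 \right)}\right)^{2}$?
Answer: $\frac{12769}{9} \approx 1418.8$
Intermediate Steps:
$R{\left(F \right)} = - 6 F$ ($R{\left(F \right)} = - 3 \cdot 2 F = - 6 F$)
$v{\left(c,T \right)} = -3 + \frac{5 + T}{-7 + c}$ ($v{\left(c,T \right)} = -3 + \frac{T + 5}{c - 7} = -3 + \frac{5 + T}{-7 + c}$)
$\left(v{\left(4,9 \right)} + R{\left(5 \right)}\right)^{2} = \left(\frac{26 + 9 - 12}{-7 + 4} - 30\right)^{2} = \left(\frac{26 + 9 - 12}{-3} - 30\right)^{2} = \left(\left(- \frac{1}{3}\right) 23 - 30\right)^{2} = \left(- \frac{23}{3} - 30\right)^{2} = \left(- \frac{113}{3}\right)^{2} = \frac{12769}{9}$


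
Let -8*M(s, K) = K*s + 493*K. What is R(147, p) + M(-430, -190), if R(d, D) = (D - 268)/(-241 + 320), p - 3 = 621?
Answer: 474239/316 ≈ 1500.8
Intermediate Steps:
p = 624 (p = 3 + 621 = 624)
M(s, K) = -493*K/8 - K*s/8 (M(s, K) = -(K*s + 493*K)/8 = -(493*K + K*s)/8 = -493*K/8 - K*s/8)
R(d, D) = -268/79 + D/79 (R(d, D) = (-268 + D)/79 = (-268 + D)*(1/79) = -268/79 + D/79)
R(147, p) + M(-430, -190) = (-268/79 + (1/79)*624) - ⅛*(-190)*(493 - 430) = (-268/79 + 624/79) - ⅛*(-190)*63 = 356/79 + 5985/4 = 474239/316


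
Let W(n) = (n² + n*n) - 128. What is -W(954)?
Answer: -1820104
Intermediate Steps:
W(n) = -128 + 2*n² (W(n) = (n² + n²) - 128 = 2*n² - 128 = -128 + 2*n²)
-W(954) = -(-128 + 2*954²) = -(-128 + 2*910116) = -(-128 + 1820232) = -1*1820104 = -1820104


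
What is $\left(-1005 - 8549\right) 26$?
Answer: $-248404$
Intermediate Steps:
$\left(-1005 - 8549\right) 26 = \left(-9554\right) 26 = -248404$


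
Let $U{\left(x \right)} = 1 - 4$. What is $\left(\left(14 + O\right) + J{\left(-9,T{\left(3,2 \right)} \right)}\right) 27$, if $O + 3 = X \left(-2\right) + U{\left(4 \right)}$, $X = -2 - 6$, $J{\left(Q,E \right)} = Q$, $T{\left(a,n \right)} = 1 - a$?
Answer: $405$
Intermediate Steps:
$U{\left(x \right)} = -3$
$X = -8$ ($X = -2 - 6 = -8$)
$O = 10$ ($O = -3 - -13 = -3 + \left(16 - 3\right) = -3 + 13 = 10$)
$\left(\left(14 + O\right) + J{\left(-9,T{\left(3,2 \right)} \right)}\right) 27 = \left(\left(14 + 10\right) - 9\right) 27 = \left(24 - 9\right) 27 = 15 \cdot 27 = 405$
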